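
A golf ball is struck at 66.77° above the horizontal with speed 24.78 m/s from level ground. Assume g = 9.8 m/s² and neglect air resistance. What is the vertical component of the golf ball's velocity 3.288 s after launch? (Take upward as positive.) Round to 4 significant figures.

Initial vertical component: v_y0 = 24.78 sin 66.77° = 22.771 m/s.
v_y(t) = v_y0 − g t = 22.771 − 9.8 × 3.288 = -9.451 m/s.

-9.451 m/s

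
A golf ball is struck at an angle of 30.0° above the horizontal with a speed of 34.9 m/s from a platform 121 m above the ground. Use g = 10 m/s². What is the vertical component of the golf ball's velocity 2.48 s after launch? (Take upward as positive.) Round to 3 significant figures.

Initial vertical component: v_y0 = 34.9 sin 30.0° = 17.45 m/s.
v_y(t) = v_y0 − g t = 17.45 − 10 × 2.48 = -7.35 m/s.

-7.35 m/s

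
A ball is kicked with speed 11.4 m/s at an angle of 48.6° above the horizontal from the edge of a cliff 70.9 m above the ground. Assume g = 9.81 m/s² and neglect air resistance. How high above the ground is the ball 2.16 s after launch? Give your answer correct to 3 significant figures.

66.5 m

v_y0 = 11.4 sin 48.6° = 8.551 m/s.
y(t) = 70.9 + v_y0 t − ½ g t² = 70.9 + 8.551×2.16 − ½×9.81×2.16² = 66.5 m.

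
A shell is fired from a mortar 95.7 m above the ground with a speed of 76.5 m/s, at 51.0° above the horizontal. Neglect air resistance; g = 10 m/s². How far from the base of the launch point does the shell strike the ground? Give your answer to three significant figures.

Components: v_x = 76.5 cos 51.0° = 48.14 m/s, v_y = 76.5 sin 51.0° = 59.45 m/s.
Vertical: 0 = 95.7 + 59.45 t − ½(10) t² ⇒ 5.000 t² − 59.45 t − 95.7 = 0.
t = [59.45 + √(3534 + 1914)] / 10.00 = 13.33 s.
Horizontal: R = v_x · t = 48.14 × 13.33 = 642 m.

642 m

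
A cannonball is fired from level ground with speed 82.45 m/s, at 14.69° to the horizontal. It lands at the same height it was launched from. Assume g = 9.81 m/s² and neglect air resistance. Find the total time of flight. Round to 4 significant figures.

4.263 s

Vertical component: v_y = 82.45 sin 14.69° = 20.908 m/s.
For a projectile landing at launch height, time of flight is t = 2 v_y / g = 2 × 20.908 / 9.81 = 4.263 s.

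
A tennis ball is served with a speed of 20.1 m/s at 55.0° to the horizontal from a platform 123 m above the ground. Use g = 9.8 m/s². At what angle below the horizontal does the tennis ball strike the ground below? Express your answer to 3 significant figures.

v_x = 20.1 cos 55.0° = 11.53 m/s.
At impact |v_y| = √(v_y0² + 2 g h) = √(16.46² + 2×9.8×123) = 51.79 m/s.
Angle below horizontal = arctan(|v_y| / v_x) = arctan(51.79 / 11.53) = 77.4°.

77.4°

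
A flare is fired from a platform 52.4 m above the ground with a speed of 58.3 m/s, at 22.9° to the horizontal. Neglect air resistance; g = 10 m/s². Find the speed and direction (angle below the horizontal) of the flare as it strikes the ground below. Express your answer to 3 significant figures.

66.7 m/s at 36.4° below the horizontal

v_x = 58.3 cos 22.9° = 53.71 m/s (constant).
|v_y| at impact = √((22.69)² + 2×10×52.4) = 39.53 m/s.
Speed = √(53.71² + 39.53²) = 66.7 m/s; angle = arctan(39.53/53.71) = 36.4° below horizontal.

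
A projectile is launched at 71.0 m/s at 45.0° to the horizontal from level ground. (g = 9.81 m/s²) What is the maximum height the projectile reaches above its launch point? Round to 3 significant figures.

128 m

Vertical component of launch velocity: v_y = 71.0 sin 45.0° = 50.20 m/s.
At the highest point the vertical velocity is zero, so v_y² = 2 g h_max.
h_max = (50.20)² / (2 × 9.81) = 2520 / 19.62 = 128 m.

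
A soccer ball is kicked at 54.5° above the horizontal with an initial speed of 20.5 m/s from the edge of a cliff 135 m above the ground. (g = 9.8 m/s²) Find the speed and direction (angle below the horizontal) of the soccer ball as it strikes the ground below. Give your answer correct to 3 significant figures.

v_x = 20.5 cos 54.5° = 11.90 m/s (constant).
|v_y| at impact = √((16.69)² + 2×9.8×135) = 54.08 m/s.
Speed = √(11.90² + 54.08²) = 55.4 m/s; angle = arctan(54.08/11.90) = 77.6° below horizontal.

55.4 m/s at 77.6° below the horizontal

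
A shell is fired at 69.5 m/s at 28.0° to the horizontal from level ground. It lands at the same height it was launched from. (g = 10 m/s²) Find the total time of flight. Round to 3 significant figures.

Vertical component: v_y = 69.5 sin 28.0° = 32.63 m/s.
For a projectile landing at launch height, time of flight is t = 2 v_y / g = 2 × 32.63 / 10 = 6.53 s.

6.53 s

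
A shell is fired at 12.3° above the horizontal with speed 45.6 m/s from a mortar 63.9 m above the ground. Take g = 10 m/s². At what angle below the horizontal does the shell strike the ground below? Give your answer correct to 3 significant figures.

39.7°

v_x = 45.6 cos 12.3° = 44.55 m/s.
At impact |v_y| = √(v_y0² + 2 g h) = √(9.714² + 2×10×63.9) = 37.05 m/s.
Angle below horizontal = arctan(|v_y| / v_x) = arctan(37.05 / 44.55) = 39.7°.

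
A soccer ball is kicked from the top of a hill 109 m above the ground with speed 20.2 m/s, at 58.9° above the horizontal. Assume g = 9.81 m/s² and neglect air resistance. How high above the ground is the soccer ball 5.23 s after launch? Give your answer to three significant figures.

v_y0 = 20.2 sin 58.9° = 17.30 m/s.
y(t) = 109 + v_y0 t − ½ g t² = 109 + 17.30×5.23 − ½×9.81×5.23² = 65.3 m.

65.3 m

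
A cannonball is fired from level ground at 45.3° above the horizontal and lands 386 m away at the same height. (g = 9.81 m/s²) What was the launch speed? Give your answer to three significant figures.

On level ground, R = v₀² sin(2θ) / g, so v₀ = √(R g / sin 2θ).
sin(2 × 45.3°) = 0.9999.
v₀ = √(386 × 9.81 / 0.9999) = √3787 = 61.5 m/s.

61.5 m/s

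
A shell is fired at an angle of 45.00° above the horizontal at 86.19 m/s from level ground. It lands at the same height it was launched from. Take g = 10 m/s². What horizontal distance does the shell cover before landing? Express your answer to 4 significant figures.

742.9 m

For level ground, R = v₀² sin(2θ) / g.
sin(2 × 45.00°) = sin 90.000° = 1.000.
R = (86.19)² × 1.000 / 10 = 742.9 m.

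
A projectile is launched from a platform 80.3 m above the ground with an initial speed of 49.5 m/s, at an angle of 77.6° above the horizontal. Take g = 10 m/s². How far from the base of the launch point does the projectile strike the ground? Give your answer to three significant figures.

Components: v_x = 49.5 cos 77.6° = 10.63 m/s, v_y = 49.5 sin 77.6° = 48.35 m/s.
Vertical: 0 = 80.3 + 48.35 t − ½(10) t² ⇒ 5.000 t² − 48.35 t − 80.3 = 0.
t = [48.35 + √(2338 + 1606)] / 10.00 = 11.12 s.
Horizontal: R = v_x · t = 10.63 × 11.12 = 118 m.

118 m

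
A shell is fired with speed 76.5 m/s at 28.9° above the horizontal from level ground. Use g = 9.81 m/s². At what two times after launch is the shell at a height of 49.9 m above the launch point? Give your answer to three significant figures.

v_y0 = 76.5 sin 28.9° = 36.97 m/s.
Set y = v_y0 t − ½ g t² = 49.9: 4.905 t² − 36.97 t + 49.9 = 0.
t = [36.97 ± √(1367 − 979.0)] / 9.81 = (36.97 ± 19.70) / 9.81, giving t = 1.76 s or t = 5.78 s.
So the shell is at 49.9 m at t = 1.76 s (rising) and t = 5.78 s (falling).

1.76 s and 5.78 s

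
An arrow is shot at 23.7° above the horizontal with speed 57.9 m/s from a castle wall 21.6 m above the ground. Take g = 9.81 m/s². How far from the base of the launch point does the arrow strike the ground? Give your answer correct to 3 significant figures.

Components: v_x = 57.9 cos 23.7° = 53.02 m/s, v_y = 57.9 sin 23.7° = 23.27 m/s.
Vertical: 0 = 21.6 + 23.27 t − ½(9.81) t² ⇒ 4.905 t² − 23.27 t − 21.6 = 0.
t = [23.27 + √(541.5 + 423.8)] / 9.810 = 5.539 s.
Horizontal: R = v_x · t = 53.02 × 5.539 = 294 m.

294 m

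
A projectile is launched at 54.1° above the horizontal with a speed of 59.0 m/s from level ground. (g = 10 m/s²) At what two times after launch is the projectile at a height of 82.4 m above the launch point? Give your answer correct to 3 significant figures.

v_y0 = 59.0 sin 54.1° = 47.79 m/s.
Set y = v_y0 t − ½ g t² = 82.4: 5.000 t² − 47.79 t + 82.4 = 0.
t = [47.79 ± √(2284 − 1648)] / 10 = (47.79 ± 25.22) / 10, giving t = 2.26 s or t = 7.30 s.
So the projectile is at 82.4 m at t = 2.26 s (rising) and t = 7.30 s (falling).

2.26 s and 7.30 s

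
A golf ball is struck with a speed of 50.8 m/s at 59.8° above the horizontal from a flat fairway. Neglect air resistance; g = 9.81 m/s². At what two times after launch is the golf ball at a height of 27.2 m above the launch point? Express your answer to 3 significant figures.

0.670 s and 8.28 s

v_y0 = 50.8 sin 59.8° = 43.91 m/s.
Set y = v_y0 t − ½ g t² = 27.2: 4.905 t² − 43.91 t + 27.2 = 0.
t = [43.91 ± √(1928 − 533.7)] / 9.81 = (43.91 ± 37.34) / 9.81, giving t = 0.670 s or t = 8.28 s.
So the golf ball is at 27.2 m at t = 0.670 s (rising) and t = 8.28 s (falling).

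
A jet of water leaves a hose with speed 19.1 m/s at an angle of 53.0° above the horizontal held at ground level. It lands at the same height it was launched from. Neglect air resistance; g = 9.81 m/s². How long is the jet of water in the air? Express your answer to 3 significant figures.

3.11 s

Vertical component: v_y = 19.1 sin 53.0° = 15.25 m/s.
For a projectile landing at launch height, time of flight is t = 2 v_y / g = 2 × 15.25 / 9.81 = 3.11 s.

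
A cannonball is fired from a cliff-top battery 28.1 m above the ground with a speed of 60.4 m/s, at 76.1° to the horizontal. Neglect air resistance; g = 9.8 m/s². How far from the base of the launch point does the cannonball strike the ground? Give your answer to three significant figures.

Components: v_x = 60.4 cos 76.1° = 14.51 m/s, v_y = 60.4 sin 76.1° = 58.63 m/s.
Vertical: 0 = 28.1 + 58.63 t − ½(9.8) t² ⇒ 4.900 t² − 58.63 t − 28.1 = 0.
t = [58.63 + √(3437 + 550.8)] / 9.800 = 12.43 s.
Horizontal: R = v_x · t = 14.51 × 12.43 = 180 m.

180 m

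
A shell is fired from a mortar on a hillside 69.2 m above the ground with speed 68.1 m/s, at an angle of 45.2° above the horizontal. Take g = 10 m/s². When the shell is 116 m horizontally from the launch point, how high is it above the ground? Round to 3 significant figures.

v_x = 68.1 cos 45.2° = 47.99 m/s, v_y0 = 68.1 sin 45.2° = 48.32 m/s.
Time to reach x = 116 m: t = x / v_x = 116 / 47.99 = 2.417 s.
y = 69.2 + v_y0 t − ½ g t² = 69.2 + 48.32×2.417 − 5.000×2.417² = 157 m.

157 m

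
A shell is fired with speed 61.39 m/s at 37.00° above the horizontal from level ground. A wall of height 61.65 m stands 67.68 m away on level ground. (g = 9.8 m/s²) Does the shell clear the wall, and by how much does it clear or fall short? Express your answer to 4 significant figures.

No — it falls 19.99 m short of clearing the wall.

v_x = 61.39 cos 37.00° = 49.028 m/s; v_y0 = 61.39 sin 37.00° = 36.945 m/s.
Time to reach the wall: t = 67.68 / 49.028 = 1.3804 s.
Height at that point: y = 36.945×1.3804 − 4.900×1.3804² = 41.662 m.
That is 61.65 − 41.662 = 19.99 m below the top of the wall, so the shell does not clear it.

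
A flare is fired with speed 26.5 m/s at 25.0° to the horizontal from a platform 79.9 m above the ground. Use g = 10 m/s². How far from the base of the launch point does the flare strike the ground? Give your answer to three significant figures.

Components: v_x = 26.5 cos 25.0° = 24.02 m/s, v_y = 26.5 sin 25.0° = 11.20 m/s.
Vertical: 0 = 79.9 + 11.20 t − ½(10) t² ⇒ 5.000 t² − 11.20 t − 79.9 = 0.
t = [11.20 + √(125.4 + 1598)] / 10.00 = 5.271 s.
Horizontal: R = v_x · t = 24.02 × 5.271 = 127 m.

127 m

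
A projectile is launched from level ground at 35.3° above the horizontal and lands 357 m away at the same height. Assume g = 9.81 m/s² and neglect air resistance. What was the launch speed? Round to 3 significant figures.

60.9 m/s

On level ground, R = v₀² sin(2θ) / g, so v₀ = √(R g / sin 2θ).
sin(2 × 35.3°) = 0.9432.
v₀ = √(357 × 9.81 / 0.9432) = √3713 = 60.9 m/s.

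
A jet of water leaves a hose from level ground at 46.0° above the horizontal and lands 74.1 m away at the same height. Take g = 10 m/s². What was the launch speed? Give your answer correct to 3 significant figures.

27.2 m/s

On level ground, R = v₀² sin(2θ) / g, so v₀ = √(R g / sin 2θ).
sin(2 × 46.0°) = 0.9994.
v₀ = √(74.1 × 10 / 0.9994) = √741.4 = 27.2 m/s.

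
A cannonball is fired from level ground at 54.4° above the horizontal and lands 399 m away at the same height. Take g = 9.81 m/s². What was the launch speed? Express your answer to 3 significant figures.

On level ground, R = v₀² sin(2θ) / g, so v₀ = √(R g / sin 2θ).
sin(2 × 54.4°) = 0.9466.
v₀ = √(399 × 9.81 / 0.9466) = √4135 = 64.3 m/s.

64.3 m/s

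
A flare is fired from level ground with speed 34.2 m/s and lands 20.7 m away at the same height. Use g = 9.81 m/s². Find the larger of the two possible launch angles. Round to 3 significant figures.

Level-ground range: R = v₀² sin(2θ)/g ⇒ sin 2θ = R g / v₀² = 20.7×9.81/34.2² = 0.1736.
2θ = arcsin(0.1736) = 9.997° or 180° − 9.997° = 170.003°.
So θ = 5.00° or θ = 85.0°.

85.0°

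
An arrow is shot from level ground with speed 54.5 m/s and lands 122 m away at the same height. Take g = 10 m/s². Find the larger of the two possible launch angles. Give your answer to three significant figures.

77.9°

Level-ground range: R = v₀² sin(2θ)/g ⇒ sin 2θ = R g / v₀² = 122×10/54.5² = 0.4107.
2θ = arcsin(0.4107) = 24.25° or 180° − 24.25° = 155.75°.
So θ = 12.1° or θ = 77.9°.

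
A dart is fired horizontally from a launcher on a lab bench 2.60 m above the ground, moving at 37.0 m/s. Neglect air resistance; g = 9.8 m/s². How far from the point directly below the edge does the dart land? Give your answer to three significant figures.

Initial vertical velocity is zero, so the fall time comes from h = ½ g t²: t = √(2 × 2.60 / 9.8) = 0.7284 s.
Horizontal motion is uniform at 37.0 m/s, so x = 37.0 × 0.7284 = 27.0 m.

27.0 m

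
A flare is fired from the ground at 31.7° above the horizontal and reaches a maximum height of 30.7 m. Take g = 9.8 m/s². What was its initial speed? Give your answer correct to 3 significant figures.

At maximum height v_y = 0, so (v₀ sin θ)² = 2 g H.
v₀ sin 31.7° = √(2 × 9.8 × 30.7) = 24.53 m/s.
v₀ = 24.53 / sin 31.7° = 24.53 / 0.5255 = 46.7 m/s.

46.7 m/s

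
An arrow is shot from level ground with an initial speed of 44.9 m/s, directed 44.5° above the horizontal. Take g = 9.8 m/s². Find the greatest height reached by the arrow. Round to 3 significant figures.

50.5 m

Vertical component of launch velocity: v_y = 44.9 sin 44.5° = 31.47 m/s.
At the highest point the vertical velocity is zero, so v_y² = 2 g h_max.
h_max = (31.47)² / (2 × 9.8) = 990.4 / 19.60 = 50.5 m.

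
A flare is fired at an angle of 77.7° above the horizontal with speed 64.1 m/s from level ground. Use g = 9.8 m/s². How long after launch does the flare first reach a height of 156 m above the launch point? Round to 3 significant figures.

3.39 s

v_y0 = 64.1 sin 77.7° = 62.63 m/s.
Set y = v_y0 t − ½ g t² = 156: 4.900 t² − 62.63 t + 156 = 0.
t = [62.63 ± √(3923 − 3058)] / 9.8 = (62.63 ± 29.41) / 9.8, giving t = 3.39 s or t = 9.39 s.
The flare is on the way up at the first time, so t = 3.39 s.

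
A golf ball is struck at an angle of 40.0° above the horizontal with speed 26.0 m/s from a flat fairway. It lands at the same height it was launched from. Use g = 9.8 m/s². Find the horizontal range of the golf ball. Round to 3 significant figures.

67.9 m

For level ground, R = v₀² sin(2θ) / g.
sin(2 × 40.0°) = sin 80.00° = 0.9848.
R = (26.0)² × 0.9848 / 9.8 = 67.9 m.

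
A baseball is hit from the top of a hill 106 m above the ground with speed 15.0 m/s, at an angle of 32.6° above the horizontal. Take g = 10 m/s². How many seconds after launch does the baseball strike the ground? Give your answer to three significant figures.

Vertical component: v_y = 15.0 sin 32.6° = 8.082 m/s.
Taking up as positive with launch at y = 106 m, landing at y = 0: 0 = 106 + 8.082 t − ½(10) t².
Solving 5.000 t² − 8.082 t − 106 = 0 gives t = [8.082 + √(8.082² + 4·5.000·106)] / 10.00 = 5.48 s.

5.48 s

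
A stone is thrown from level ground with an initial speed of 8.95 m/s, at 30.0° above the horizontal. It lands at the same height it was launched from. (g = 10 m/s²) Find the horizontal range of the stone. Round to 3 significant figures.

6.94 m

Components: v_x = 8.95 cos 30.0° = 7.751 m/s, v_y = 8.95 sin 30.0° = 4.475 m/s.
Time of flight (same landing height): t = 2 v_y / g = 2 × 4.475 / 10 = 0.8950 s.
Range: R = v_x · t = 7.751 × 0.8950 = 6.94 m.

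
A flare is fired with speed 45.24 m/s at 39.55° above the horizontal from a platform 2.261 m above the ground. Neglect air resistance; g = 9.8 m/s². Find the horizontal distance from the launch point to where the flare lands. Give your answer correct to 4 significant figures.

Components: v_x = 45.24 cos 39.55° = 34.883 m/s, v_y = 45.24 sin 39.55° = 28.807 m/s.
Vertical: 0 = 2.261 + 28.807 t − ½(9.8) t² ⇒ 4.900 t² − 28.807 t − 2.261 = 0.
t = [28.807 + √(829.84 + 44.316)] / 9.800 = 5.9564 s.
Horizontal: R = v_x · t = 34.883 × 5.9564 = 207.8 m.

207.8 m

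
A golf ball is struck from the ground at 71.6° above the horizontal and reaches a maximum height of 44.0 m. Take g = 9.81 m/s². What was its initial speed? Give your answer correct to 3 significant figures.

31.0 m/s

At maximum height v_y = 0, so (v₀ sin θ)² = 2 g H.
v₀ sin 71.6° = √(2 × 9.81 × 44.0) = 29.38 m/s.
v₀ = 29.38 / sin 71.6° = 29.38 / 0.9489 = 31.0 m/s.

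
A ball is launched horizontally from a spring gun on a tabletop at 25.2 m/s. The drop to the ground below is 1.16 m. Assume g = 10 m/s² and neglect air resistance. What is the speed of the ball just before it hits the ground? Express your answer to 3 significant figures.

25.7 m/s

Fall time: t = √(2 × 1.16 / 10) = 0.4817 s.
At impact: v_x = 25.2 m/s (unchanged), v_y = g t = 10 × 0.4817 = 4.817 m/s.
Speed = √(v_x² + v_y²) = √(635.0 + 23.20) = 25.7 m/s.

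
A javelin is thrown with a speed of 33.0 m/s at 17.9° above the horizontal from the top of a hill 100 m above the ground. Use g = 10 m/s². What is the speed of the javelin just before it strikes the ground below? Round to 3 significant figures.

55.6 m/s

v_x = 33.0 cos 17.9° = 31.40 m/s is unchanged throughout.
For the vertical component, v_y² = v_y0² + 2 g h = (10.14)² + 2×10×100 = 2103, so |v_y| = 45.86 m/s.
Impact speed = √(v_x² + v_y²) = √(986.0 + 2103) = 55.6 m/s.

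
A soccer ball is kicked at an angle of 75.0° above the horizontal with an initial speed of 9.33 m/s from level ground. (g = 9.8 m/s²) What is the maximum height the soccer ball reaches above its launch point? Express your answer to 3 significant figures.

4.14 m

Vertical component of launch velocity: v_y = 9.33 sin 75.0° = 9.012 m/s.
At the highest point the vertical velocity is zero, so v_y² = 2 g h_max.
h_max = (9.012)² / (2 × 9.8) = 81.22 / 19.60 = 4.14 m.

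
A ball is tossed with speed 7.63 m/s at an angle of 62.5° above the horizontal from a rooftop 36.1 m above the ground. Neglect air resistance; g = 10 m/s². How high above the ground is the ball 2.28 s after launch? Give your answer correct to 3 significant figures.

v_y0 = 7.63 sin 62.5° = 6.768 m/s.
y(t) = 36.1 + v_y0 t − ½ g t² = 36.1 + 6.768×2.28 − ½×10×2.28² = 25.5 m.

25.5 m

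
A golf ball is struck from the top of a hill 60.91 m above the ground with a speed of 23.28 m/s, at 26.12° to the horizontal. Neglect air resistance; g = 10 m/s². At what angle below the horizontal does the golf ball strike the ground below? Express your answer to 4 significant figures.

v_x = 23.28 cos 26.12° = 20.903 m/s.
At impact |v_y| = √(v_y0² + 2 g h) = √(10.249² + 2×10×60.91) = 36.376 m/s.
Angle below horizontal = arctan(|v_y| / v_x) = arctan(36.376 / 20.903) = 60.12°.

60.12°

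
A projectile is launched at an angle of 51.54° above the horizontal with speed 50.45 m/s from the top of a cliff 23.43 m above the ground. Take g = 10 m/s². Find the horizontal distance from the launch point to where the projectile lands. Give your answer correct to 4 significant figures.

265.3 m

Components: v_x = 50.45 cos 51.54° = 31.378 m/s, v_y = 50.45 sin 51.54° = 39.504 m/s.
Vertical: 0 = 23.43 + 39.504 t − ½(10) t² ⇒ 5.000 t² − 39.504 t − 23.43 = 0.
t = [39.504 + √(1560.6 + 468.60)] / 10.00 = 8.4551 s.
Horizontal: R = v_x · t = 31.378 × 8.4551 = 265.3 m.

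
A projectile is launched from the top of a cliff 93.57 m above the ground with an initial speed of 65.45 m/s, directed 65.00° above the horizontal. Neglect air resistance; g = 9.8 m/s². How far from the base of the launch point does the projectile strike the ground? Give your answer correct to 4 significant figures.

373.9 m

Components: v_x = 65.45 cos 65.00° = 27.660 m/s, v_y = 65.45 sin 65.00° = 59.318 m/s.
Vertical: 0 = 93.57 + 59.318 t − ½(9.8) t² ⇒ 4.900 t² − 59.318 t − 93.57 = 0.
t = [59.318 + √(3518.6 + 1834.0)] / 9.800 = 13.518 s.
Horizontal: R = v_x · t = 27.660 × 13.518 = 373.9 m.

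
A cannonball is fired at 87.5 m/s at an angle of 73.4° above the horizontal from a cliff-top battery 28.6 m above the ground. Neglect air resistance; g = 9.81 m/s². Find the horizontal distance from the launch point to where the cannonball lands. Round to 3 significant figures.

Components: v_x = 87.5 cos 73.4° = 25.00 m/s, v_y = 87.5 sin 73.4° = 83.85 m/s.
Vertical: 0 = 28.6 + 83.85 t − ½(9.81) t² ⇒ 4.905 t² − 83.85 t − 28.6 = 0.
t = [83.85 + √(7031 + 561.1)] / 9.810 = 17.43 s.
Horizontal: R = v_x · t = 25.00 × 17.43 = 436 m.

436 m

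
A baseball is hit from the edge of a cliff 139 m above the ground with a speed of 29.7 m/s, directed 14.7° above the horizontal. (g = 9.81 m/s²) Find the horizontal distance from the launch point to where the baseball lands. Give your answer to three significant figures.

177 m

Components: v_x = 29.7 cos 14.7° = 28.73 m/s, v_y = 29.7 sin 14.7° = 7.537 m/s.
Vertical: 0 = 139 + 7.537 t − ½(9.81) t² ⇒ 4.905 t² − 7.537 t − 139 = 0.
t = [7.537 + √(56.81 + 2727)] / 9.810 = 6.147 s.
Horizontal: R = v_x · t = 28.73 × 6.147 = 177 m.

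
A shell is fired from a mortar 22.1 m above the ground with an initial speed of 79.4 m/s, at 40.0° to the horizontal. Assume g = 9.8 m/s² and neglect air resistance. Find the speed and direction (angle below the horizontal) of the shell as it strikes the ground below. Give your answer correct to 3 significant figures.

82.1 m/s at 42.2° below the horizontal

v_x = 79.4 cos 40.0° = 60.82 m/s (constant).
|v_y| at impact = √((51.04)² + 2×9.8×22.1) = 55.12 m/s.
Speed = √(60.82² + 55.12²) = 82.1 m/s; angle = arctan(55.12/60.82) = 42.2° below horizontal.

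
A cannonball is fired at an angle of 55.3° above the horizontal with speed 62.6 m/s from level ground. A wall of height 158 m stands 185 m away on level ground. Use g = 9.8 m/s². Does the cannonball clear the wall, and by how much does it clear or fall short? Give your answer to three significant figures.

v_x = 62.6 cos 55.3° = 35.64 m/s; v_y0 = 62.6 sin 55.3° = 51.47 m/s.
Time to reach the wall: t = 185 / 35.64 = 5.191 s.
Height at that point: y = 51.47×5.191 − 4.900×5.191² = 135.1 m.
That is 158 − 135.1 = 22.9 m below the top of the wall, so the cannonball does not clear it.

No — it falls 22.9 m short of clearing the wall.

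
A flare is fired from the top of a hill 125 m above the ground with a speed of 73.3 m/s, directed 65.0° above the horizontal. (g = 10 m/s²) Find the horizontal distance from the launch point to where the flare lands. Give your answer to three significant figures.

463 m

Components: v_x = 73.3 cos 65.0° = 30.98 m/s, v_y = 73.3 sin 65.0° = 66.43 m/s.
Vertical: 0 = 125 + 66.43 t − ½(10) t² ⇒ 5.000 t² − 66.43 t − 125 = 0.
t = [66.43 + √(4413 + 2500)] / 10.00 = 14.96 s.
Horizontal: R = v_x · t = 30.98 × 14.96 = 463 m.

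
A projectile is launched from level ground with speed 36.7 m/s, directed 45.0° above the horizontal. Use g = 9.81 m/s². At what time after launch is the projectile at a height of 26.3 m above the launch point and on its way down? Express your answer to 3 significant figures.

v_y0 = 36.7 sin 45.0° = 25.95 m/s.
Set y = v_y0 t − ½ g t² = 26.3: 4.905 t² − 25.95 t + 26.3 = 0.
t = [25.95 ± √(673.4 − 516.0)] / 9.81 = (25.95 ± 12.55) / 9.81, giving t = 1.37 s or t = 3.92 s.
On the way down corresponds to the larger root: t = 3.92 s.

3.92 s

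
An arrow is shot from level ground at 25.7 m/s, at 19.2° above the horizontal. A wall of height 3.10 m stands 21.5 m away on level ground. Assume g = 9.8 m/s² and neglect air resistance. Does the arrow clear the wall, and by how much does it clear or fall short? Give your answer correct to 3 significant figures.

v_x = 25.7 cos 19.2° = 24.27 m/s; v_y0 = 25.7 sin 19.2° = 8.452 m/s.
Time to reach the wall: t = 21.5 / 24.27 = 0.8859 s.
Height at that point: y = 8.452×0.8859 − 4.900×0.8859² = 3.642 m.
That is 3.642 − 3.10 = 0.542 m above the top of the wall, so the arrow clears it.

Yes — it clears the wall by 0.542 m.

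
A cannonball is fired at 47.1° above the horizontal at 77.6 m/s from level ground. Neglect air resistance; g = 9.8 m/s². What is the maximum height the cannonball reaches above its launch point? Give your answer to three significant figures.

Vertical component of launch velocity: v_y = 77.6 sin 47.1° = 56.85 m/s.
At the highest point the vertical velocity is zero, so v_y² = 2 g h_max.
h_max = (56.85)² / (2 × 9.8) = 3232 / 19.60 = 165 m.

165 m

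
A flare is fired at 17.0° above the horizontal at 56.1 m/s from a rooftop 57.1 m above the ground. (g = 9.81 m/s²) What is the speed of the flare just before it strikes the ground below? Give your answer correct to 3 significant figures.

v_x = 56.1 cos 17.0° = 53.65 m/s is unchanged throughout.
For the vertical component, v_y² = v_y0² + 2 g h = (16.40)² + 2×9.81×57.1 = 1389, so |v_y| = 37.27 m/s.
Impact speed = √(v_x² + v_y²) = √(2878 + 1389) = 65.3 m/s.

65.3 m/s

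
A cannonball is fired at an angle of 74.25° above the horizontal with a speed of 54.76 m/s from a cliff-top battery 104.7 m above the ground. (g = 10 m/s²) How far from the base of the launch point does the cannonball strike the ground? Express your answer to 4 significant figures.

Components: v_x = 54.76 cos 74.25° = 14.864 m/s, v_y = 54.76 sin 74.25° = 52.704 m/s.
Vertical: 0 = 104.7 + 52.704 t − ½(10) t² ⇒ 5.000 t² − 52.704 t − 104.7 = 0.
t = [52.704 + √(2777.7 + 2094.0)] / 10.00 = 12.250 s.
Horizontal: R = v_x · t = 14.864 × 12.250 = 182.1 m.

182.1 m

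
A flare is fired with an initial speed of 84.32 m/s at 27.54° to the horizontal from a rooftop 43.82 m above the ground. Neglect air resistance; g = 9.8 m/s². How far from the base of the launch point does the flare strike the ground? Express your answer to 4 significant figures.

Components: v_x = 84.32 cos 27.54° = 74.766 m/s, v_y = 84.32 sin 27.54° = 38.987 m/s.
Vertical: 0 = 43.82 + 38.987 t − ½(9.8) t² ⇒ 4.900 t² − 38.987 t − 43.82 = 0.
t = [38.987 + √(1520.0 + 858.87)] / 9.800 = 8.9552 s.
Horizontal: R = v_x · t = 74.766 × 8.9552 = 669.5 m.

669.5 m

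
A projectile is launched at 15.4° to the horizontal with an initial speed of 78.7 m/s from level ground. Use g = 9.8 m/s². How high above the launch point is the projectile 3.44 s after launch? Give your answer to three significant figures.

13.9 m

v_y0 = 78.7 sin 15.4° = 20.90 m/s.
y(t) = v_y0 t − ½ g t² = 20.90×3.44 − 4.900×3.44² = 13.9 m.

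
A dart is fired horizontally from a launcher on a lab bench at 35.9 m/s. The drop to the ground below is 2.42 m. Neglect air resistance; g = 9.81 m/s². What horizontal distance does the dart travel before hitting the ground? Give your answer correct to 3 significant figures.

25.2 m

Initial vertical velocity is zero, so the fall time comes from h = ½ g t²: t = √(2 × 2.42 / 9.81) = 0.7024 s.
Horizontal motion is uniform at 35.9 m/s, so x = 35.9 × 0.7024 = 25.2 m.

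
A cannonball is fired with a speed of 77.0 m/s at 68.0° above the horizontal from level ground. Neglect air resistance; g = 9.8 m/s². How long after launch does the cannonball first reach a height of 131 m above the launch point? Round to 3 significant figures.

v_y0 = 77.0 sin 68.0° = 71.39 m/s.
Set y = v_y0 t − ½ g t² = 131: 4.900 t² − 71.39 t + 131 = 0.
t = [71.39 ± √(5097 − 2568)] / 9.8 = (71.39 ± 50.29) / 9.8, giving t = 2.15 s or t = 12.4 s.
The cannonball is on the way up at the first time, so t = 2.15 s.

2.15 s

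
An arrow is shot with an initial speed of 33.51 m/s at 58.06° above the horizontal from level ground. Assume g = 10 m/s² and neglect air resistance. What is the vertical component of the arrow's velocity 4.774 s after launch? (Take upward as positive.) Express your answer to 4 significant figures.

Initial vertical component: v_y0 = 33.51 sin 58.06° = 28.437 m/s.
v_y(t) = v_y0 − g t = 28.437 − 10 × 4.774 = -19.30 m/s.

-19.30 m/s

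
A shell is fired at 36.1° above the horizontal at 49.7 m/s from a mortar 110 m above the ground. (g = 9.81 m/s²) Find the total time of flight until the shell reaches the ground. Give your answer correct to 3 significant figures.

8.58 s

Vertical component: v_y = 49.7 sin 36.1° = 29.28 m/s.
Taking up as positive with launch at y = 110 m, landing at y = 0: 0 = 110 + 29.28 t − ½(9.81) t².
Solving 4.905 t² − 29.28 t − 110 = 0 gives t = [29.28 + √(29.28² + 4·4.905·110)] / 9.810 = 8.58 s.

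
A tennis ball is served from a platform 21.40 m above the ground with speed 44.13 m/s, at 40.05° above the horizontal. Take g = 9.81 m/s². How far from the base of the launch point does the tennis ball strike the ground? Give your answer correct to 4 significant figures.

218.4 m

Components: v_x = 44.13 cos 40.05° = 33.781 m/s, v_y = 44.13 sin 40.05° = 28.396 m/s.
Vertical: 0 = 21.40 + 28.396 t − ½(9.81) t² ⇒ 4.905 t² − 28.396 t − 21.40 = 0.
t = [28.396 + √(806.33 + 419.87)] / 9.810 = 6.4641 s.
Horizontal: R = v_x · t = 33.781 × 6.4641 = 218.4 m.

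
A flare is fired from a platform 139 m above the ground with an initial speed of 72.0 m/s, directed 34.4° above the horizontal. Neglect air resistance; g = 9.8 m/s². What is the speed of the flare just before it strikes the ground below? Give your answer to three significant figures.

v_x = 72.0 cos 34.4° = 59.41 m/s is unchanged throughout.
For the vertical component, v_y² = v_y0² + 2 g h = (40.68)² + 2×9.8×139 = 4379, so |v_y| = 66.17 m/s.
Impact speed = √(v_x² + v_y²) = √(3530 + 4379) = 88.9 m/s.

88.9 m/s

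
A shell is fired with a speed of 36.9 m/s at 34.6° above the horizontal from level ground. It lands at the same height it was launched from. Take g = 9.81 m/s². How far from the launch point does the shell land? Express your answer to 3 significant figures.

Components: v_x = 36.9 cos 34.6° = 30.37 m/s, v_y = 36.9 sin 34.6° = 20.95 m/s.
Time of flight (same landing height): t = 2 v_y / g = 2 × 20.95 / 9.81 = 4.271 s.
Range: R = v_x · t = 30.37 × 4.271 = 130 m.

130 m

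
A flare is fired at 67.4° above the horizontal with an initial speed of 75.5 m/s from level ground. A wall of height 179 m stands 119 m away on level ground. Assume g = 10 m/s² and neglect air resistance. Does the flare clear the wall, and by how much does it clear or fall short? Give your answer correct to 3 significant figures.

Yes — it clears the wall by 22.8 m.

v_x = 75.5 cos 67.4° = 29.01 m/s; v_y0 = 75.5 sin 67.4° = 69.70 m/s.
Time to reach the wall: t = 119 / 29.01 = 4.102 s.
Height at that point: y = 69.70×4.102 − 5.000×4.102² = 201.8 m.
That is 201.8 − 179 = 22.8 m above the top of the wall, so the flare clears it.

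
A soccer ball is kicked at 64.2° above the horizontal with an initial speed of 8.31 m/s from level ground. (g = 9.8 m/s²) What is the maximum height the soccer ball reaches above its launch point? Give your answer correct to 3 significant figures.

2.86 m

Vertical component of launch velocity: v_y = 8.31 sin 64.2° = 7.482 m/s.
At the highest point the vertical velocity is zero, so v_y² = 2 g h_max.
h_max = (7.482)² / (2 × 9.8) = 55.98 / 19.60 = 2.86 m.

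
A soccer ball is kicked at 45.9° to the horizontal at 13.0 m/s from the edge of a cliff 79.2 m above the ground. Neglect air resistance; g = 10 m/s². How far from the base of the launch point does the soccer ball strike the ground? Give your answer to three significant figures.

Components: v_x = 13.0 cos 45.9° = 9.047 m/s, v_y = 13.0 sin 45.9° = 9.336 m/s.
Vertical: 0 = 79.2 + 9.336 t − ½(10) t² ⇒ 5.000 t² − 9.336 t − 79.2 = 0.
t = [9.336 + √(87.16 + 1584)] / 10.00 = 5.022 s.
Horizontal: R = v_x · t = 9.047 × 5.022 = 45.4 m.

45.4 m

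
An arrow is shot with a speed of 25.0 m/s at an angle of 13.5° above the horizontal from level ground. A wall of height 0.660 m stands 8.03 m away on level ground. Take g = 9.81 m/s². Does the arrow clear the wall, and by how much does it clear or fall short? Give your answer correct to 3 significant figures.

v_x = 25.0 cos 13.5° = 24.31 m/s; v_y0 = 25.0 sin 13.5° = 5.836 m/s.
Time to reach the wall: t = 8.03 / 24.31 = 0.3303 s.
Height at that point: y = 5.836×0.3303 − 4.905×0.3303² = 1.393 m.
That is 1.393 − 0.660 = 0.733 m above the top of the wall, so the arrow clears it.

Yes — it clears the wall by 0.733 m.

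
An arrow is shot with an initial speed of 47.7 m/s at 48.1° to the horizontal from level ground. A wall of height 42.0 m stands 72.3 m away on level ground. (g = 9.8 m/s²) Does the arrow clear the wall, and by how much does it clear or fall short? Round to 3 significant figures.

v_x = 47.7 cos 48.1° = 31.86 m/s; v_y0 = 47.7 sin 48.1° = 35.50 m/s.
Time to reach the wall: t = 72.3 / 31.86 = 2.269 s.
Height at that point: y = 35.50×2.269 − 4.900×2.269² = 55.32 m.
That is 55.32 − 42.0 = 13.3 m above the top of the wall, so the arrow clears it.

Yes — it clears the wall by 13.3 m.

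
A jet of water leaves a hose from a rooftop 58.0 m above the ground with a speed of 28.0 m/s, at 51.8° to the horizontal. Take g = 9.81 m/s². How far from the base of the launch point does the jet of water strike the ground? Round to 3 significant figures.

110 m

Components: v_x = 28.0 cos 51.8° = 17.32 m/s, v_y = 28.0 sin 51.8° = 22.00 m/s.
Vertical: 0 = 58.0 + 22.00 t − ½(9.81) t² ⇒ 4.905 t² − 22.00 t − 58.0 = 0.
t = [22.00 + √(484.0 + 1138)] / 9.810 = 6.348 s.
Horizontal: R = v_x · t = 17.32 × 6.348 = 110 m.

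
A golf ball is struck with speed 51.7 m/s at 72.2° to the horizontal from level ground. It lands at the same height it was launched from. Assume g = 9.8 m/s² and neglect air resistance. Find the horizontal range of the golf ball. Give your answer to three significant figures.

Components: v_x = 51.7 cos 72.2° = 15.80 m/s, v_y = 51.7 sin 72.2° = 49.23 m/s.
Time of flight (same landing height): t = 2 v_y / g = 2 × 49.23 / 9.8 = 10.05 s.
Range: R = v_x · t = 15.80 × 10.05 = 159 m.

159 m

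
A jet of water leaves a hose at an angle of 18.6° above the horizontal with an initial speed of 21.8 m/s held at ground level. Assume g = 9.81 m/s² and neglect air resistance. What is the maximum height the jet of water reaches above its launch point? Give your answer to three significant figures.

2.46 m

Vertical component of launch velocity: v_y = 21.8 sin 18.6° = 6.953 m/s.
At the highest point the vertical velocity is zero, so v_y² = 2 g h_max.
h_max = (6.953)² / (2 × 9.81) = 48.34 / 19.62 = 2.46 m.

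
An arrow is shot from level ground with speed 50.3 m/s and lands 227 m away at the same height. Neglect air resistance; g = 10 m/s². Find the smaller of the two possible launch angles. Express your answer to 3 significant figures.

31.9°

Level-ground range: R = v₀² sin(2θ)/g ⇒ sin 2θ = R g / v₀² = 227×10/50.3² = 0.8972.
2θ = arcsin(0.8972) = 63.79° or 180° − 63.79° = 116.21°.
So θ = 31.9° or θ = 58.1°.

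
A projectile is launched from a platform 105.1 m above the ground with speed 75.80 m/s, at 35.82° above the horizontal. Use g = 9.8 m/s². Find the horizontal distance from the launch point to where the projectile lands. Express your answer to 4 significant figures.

676.3 m

Components: v_x = 75.80 cos 35.82° = 61.463 m/s, v_y = 75.80 sin 35.82° = 44.361 m/s.
Vertical: 0 = 105.1 + 44.361 t − ½(9.8) t² ⇒ 4.900 t² − 44.361 t − 105.1 = 0.
t = [44.361 + √(1967.9 + 2060.0)] / 9.800 = 11.003 s.
Horizontal: R = v_x · t = 61.463 × 11.003 = 676.3 m.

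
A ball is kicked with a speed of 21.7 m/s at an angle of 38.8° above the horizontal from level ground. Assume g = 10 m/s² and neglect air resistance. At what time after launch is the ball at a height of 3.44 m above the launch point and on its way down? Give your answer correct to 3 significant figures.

2.44 s

v_y0 = 21.7 sin 38.8° = 13.60 m/s.
Set y = v_y0 t − ½ g t² = 3.44: 5.000 t² − 13.60 t + 3.44 = 0.
t = [13.60 ± √(185.0 − 68.80)] / 10 = (13.60 ± 10.78) / 10, giving t = 0.282 s or t = 2.44 s.
On the way down corresponds to the larger root: t = 2.44 s.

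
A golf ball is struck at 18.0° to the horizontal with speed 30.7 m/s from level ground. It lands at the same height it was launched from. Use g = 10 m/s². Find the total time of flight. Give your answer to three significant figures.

Vertical component: v_y = 30.7 sin 18.0° = 9.487 m/s.
For a projectile landing at launch height, time of flight is t = 2 v_y / g = 2 × 9.487 / 10 = 1.90 s.

1.90 s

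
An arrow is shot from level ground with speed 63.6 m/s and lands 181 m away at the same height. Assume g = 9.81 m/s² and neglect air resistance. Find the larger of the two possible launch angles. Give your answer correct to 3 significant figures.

77.0°

Level-ground range: R = v₀² sin(2θ)/g ⇒ sin 2θ = R g / v₀² = 181×9.81/63.6² = 0.4390.
2θ = arcsin(0.4390) = 26.04° or 180° − 26.04° = 153.96°.
So θ = 13.0° or θ = 77.0°.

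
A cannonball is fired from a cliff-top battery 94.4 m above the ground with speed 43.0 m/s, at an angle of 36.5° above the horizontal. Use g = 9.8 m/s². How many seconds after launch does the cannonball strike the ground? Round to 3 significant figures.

7.72 s

Vertical component: v_y = 43.0 sin 36.5° = 25.58 m/s.
Taking up as positive with launch at y = 94.4 m, landing at y = 0: 0 = 94.4 + 25.58 t − ½(9.8) t².
Solving 4.900 t² − 25.58 t − 94.4 = 0 gives t = [25.58 + √(25.58² + 4·4.900·94.4)] / 9.800 = 7.72 s.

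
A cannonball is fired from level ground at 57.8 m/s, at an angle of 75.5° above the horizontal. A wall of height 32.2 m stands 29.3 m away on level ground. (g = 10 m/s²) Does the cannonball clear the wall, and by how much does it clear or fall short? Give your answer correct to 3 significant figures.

Yes — it clears the wall by 60.6 m.

v_x = 57.8 cos 75.5° = 14.47 m/s; v_y0 = 57.8 sin 75.5° = 55.96 m/s.
Time to reach the wall: t = 29.3 / 14.47 = 2.025 s.
Height at that point: y = 55.96×2.025 − 5.000×2.025² = 92.82 m.
That is 92.82 − 32.2 = 60.6 m above the top of the wall, so the cannonball clears it.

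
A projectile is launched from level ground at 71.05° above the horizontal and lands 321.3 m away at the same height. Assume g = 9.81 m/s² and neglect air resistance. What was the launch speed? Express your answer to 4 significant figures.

71.63 m/s

On level ground, R = v₀² sin(2θ) / g, so v₀ = √(R g / sin 2θ).
sin(2 × 71.05°) = 0.6143.
v₀ = √(321.3 × 9.81 / 0.6143) = √5131.0 = 71.63 m/s.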